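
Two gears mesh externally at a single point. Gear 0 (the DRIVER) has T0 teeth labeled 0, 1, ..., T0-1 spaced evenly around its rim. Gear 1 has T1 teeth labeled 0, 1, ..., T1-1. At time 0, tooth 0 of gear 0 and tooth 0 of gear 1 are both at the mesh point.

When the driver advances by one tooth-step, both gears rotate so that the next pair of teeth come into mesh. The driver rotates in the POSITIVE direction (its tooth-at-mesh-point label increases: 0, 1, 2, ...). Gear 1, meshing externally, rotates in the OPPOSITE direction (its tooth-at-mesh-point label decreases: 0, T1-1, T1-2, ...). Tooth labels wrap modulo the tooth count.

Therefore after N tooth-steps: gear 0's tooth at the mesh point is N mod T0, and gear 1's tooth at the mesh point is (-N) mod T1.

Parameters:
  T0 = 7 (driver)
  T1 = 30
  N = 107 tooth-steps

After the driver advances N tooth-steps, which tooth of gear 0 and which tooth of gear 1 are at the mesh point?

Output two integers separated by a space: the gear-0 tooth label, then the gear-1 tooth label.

Gear 0 (driver, T0=7): tooth at mesh = N mod T0
  107 = 15 * 7 + 2, so 107 mod 7 = 2
  gear 0 tooth = 2
Gear 1 (driven, T1=30): tooth at mesh = (-N) mod T1
  107 = 3 * 30 + 17, so 107 mod 30 = 17
  (-107) mod 30 = (-17) mod 30 = 30 - 17 = 13
Mesh after 107 steps: gear-0 tooth 2 meets gear-1 tooth 13

Answer: 2 13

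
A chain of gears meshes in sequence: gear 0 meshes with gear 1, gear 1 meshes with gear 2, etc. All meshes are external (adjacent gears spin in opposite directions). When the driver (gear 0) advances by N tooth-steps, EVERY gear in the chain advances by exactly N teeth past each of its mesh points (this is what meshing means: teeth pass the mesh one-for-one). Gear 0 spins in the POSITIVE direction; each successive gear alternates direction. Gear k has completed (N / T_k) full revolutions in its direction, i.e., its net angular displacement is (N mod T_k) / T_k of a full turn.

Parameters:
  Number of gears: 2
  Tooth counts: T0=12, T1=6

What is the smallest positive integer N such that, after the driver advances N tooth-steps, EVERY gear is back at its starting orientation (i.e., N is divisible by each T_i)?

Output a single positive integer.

Gear k returns to start when N is a multiple of T_k.
All gears at start simultaneously when N is a common multiple of [12, 6]; the smallest such N is lcm(12, 6).
Start: lcm = T0 = 12
Fold in T1=6: gcd(12, 6) = 6; lcm(12, 6) = 12 * 6 / 6 = 72 / 6 = 12
Full cycle length = 12

Answer: 12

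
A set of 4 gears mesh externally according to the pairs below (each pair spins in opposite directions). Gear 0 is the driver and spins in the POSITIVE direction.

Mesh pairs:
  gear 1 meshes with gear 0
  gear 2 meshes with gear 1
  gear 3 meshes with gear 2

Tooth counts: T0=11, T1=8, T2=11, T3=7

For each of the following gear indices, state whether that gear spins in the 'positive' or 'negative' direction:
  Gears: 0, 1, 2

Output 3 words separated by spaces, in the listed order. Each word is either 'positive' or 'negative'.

Gear 0 (driver): positive (depth 0)
  gear 1: meshes with gear 0 -> depth 1 -> negative (opposite of gear 0)
  gear 2: meshes with gear 1 -> depth 2 -> positive (opposite of gear 1)
  gear 3: meshes with gear 2 -> depth 3 -> negative (opposite of gear 2)
Queried indices 0, 1, 2 -> positive, negative, positive

Answer: positive negative positive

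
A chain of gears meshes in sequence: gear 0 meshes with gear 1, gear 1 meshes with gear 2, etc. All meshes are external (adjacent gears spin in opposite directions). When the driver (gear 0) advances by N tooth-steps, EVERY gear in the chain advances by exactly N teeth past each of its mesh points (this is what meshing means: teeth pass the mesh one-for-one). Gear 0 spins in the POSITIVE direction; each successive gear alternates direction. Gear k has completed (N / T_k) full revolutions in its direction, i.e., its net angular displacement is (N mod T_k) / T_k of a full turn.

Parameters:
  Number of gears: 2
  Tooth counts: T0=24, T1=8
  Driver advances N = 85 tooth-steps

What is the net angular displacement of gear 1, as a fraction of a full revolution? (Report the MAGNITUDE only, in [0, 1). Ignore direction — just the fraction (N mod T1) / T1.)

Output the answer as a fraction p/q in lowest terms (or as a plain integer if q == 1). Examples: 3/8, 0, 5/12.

Answer: 5/8

Derivation:
Chain of 2 gears, tooth counts: [24, 8]
  gear 0: T0=24, direction=positive, advance = 85 mod 24 = 13 teeth = 13/24 turn
  gear 1: T1=8, direction=negative, advance = 85 mod 8 = 5 teeth = 5/8 turn
Gear 1: 85 mod 8 = 5
Fraction = 5 / 8 = 5/8 (gcd(5,8)=1) = 5/8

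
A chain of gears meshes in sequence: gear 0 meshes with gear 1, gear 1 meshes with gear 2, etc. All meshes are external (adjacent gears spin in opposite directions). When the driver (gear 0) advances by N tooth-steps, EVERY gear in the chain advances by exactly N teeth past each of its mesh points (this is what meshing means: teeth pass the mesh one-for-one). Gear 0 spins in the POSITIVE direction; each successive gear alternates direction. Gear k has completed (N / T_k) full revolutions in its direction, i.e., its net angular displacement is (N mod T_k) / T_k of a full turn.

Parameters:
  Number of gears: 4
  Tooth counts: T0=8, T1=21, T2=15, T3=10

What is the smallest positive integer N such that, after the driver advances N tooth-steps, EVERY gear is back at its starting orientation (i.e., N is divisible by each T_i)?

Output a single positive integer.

Gear k returns to start when N is a multiple of T_k.
All gears at start simultaneously when N is a common multiple of [8, 21, 15, 10]; the smallest such N is lcm(8, 21, 15, 10).
Start: lcm = T0 = 8
Fold in T1=21: gcd(8, 21) = 1; lcm(8, 21) = 8 * 21 / 1 = 168 / 1 = 168
Fold in T2=15: gcd(168, 15) = 3; lcm(168, 15) = 168 * 15 / 3 = 2520 / 3 = 840
Fold in T3=10: gcd(840, 10) = 10; lcm(840, 10) = 840 * 10 / 10 = 8400 / 10 = 840
Full cycle length = 840

Answer: 840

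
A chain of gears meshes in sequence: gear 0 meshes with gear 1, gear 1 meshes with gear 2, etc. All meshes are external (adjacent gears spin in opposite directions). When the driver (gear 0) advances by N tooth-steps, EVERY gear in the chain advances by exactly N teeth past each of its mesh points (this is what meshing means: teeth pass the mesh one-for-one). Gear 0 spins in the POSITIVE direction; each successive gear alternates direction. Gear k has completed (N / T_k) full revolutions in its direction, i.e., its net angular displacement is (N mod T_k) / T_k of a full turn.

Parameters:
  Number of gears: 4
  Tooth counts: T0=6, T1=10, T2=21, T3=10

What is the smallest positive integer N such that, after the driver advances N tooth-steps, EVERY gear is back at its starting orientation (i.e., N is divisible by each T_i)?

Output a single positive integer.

Answer: 210

Derivation:
Gear k returns to start when N is a multiple of T_k.
All gears at start simultaneously when N is a common multiple of [6, 10, 21, 10]; the smallest such N is lcm(6, 10, 21, 10).
Start: lcm = T0 = 6
Fold in T1=10: gcd(6, 10) = 2; lcm(6, 10) = 6 * 10 / 2 = 60 / 2 = 30
Fold in T2=21: gcd(30, 21) = 3; lcm(30, 21) = 30 * 21 / 3 = 630 / 3 = 210
Fold in T3=10: gcd(210, 10) = 10; lcm(210, 10) = 210 * 10 / 10 = 2100 / 10 = 210
Full cycle length = 210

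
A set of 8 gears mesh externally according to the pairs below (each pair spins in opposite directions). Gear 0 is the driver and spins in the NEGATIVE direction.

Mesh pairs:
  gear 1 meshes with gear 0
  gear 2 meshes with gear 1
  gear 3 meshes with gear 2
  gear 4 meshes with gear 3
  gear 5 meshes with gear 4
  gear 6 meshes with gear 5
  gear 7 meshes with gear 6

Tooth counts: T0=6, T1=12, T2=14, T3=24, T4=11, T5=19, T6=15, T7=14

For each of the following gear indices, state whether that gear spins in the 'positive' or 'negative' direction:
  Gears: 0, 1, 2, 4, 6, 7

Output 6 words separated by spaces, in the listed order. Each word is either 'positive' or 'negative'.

Gear 0 (driver): negative (depth 0)
  gear 1: meshes with gear 0 -> depth 1 -> positive (opposite of gear 0)
  gear 2: meshes with gear 1 -> depth 2 -> negative (opposite of gear 1)
  gear 3: meshes with gear 2 -> depth 3 -> positive (opposite of gear 2)
  gear 4: meshes with gear 3 -> depth 4 -> negative (opposite of gear 3)
  gear 5: meshes with gear 4 -> depth 5 -> positive (opposite of gear 4)
  gear 6: meshes with gear 5 -> depth 6 -> negative (opposite of gear 5)
  gear 7: meshes with gear 6 -> depth 7 -> positive (opposite of gear 6)
Queried indices 0, 1, 2, 4, 6, 7 -> negative, positive, negative, negative, negative, positive

Answer: negative positive negative negative negative positive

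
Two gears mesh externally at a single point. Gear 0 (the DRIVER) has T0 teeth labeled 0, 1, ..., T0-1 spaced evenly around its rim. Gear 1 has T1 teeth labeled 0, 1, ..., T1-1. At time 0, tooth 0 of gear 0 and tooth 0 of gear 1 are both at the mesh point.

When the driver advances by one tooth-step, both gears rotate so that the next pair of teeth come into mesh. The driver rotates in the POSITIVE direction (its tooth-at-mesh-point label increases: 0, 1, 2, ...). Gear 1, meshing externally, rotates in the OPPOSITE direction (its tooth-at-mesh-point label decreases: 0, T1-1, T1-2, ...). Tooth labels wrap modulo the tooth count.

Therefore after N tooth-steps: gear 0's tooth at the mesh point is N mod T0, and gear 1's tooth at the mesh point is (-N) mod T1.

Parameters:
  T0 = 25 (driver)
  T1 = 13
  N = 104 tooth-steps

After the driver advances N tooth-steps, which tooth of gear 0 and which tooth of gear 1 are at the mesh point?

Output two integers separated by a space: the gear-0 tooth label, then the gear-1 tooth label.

Gear 0 (driver, T0=25): tooth at mesh = N mod T0
  104 = 4 * 25 + 4, so 104 mod 25 = 4
  gear 0 tooth = 4
Gear 1 (driven, T1=13): tooth at mesh = (-N) mod T1
  104 = 8 * 13 + 0, so 104 mod 13 = 0
  (-104) mod 13 = 0
Mesh after 104 steps: gear-0 tooth 4 meets gear-1 tooth 0

Answer: 4 0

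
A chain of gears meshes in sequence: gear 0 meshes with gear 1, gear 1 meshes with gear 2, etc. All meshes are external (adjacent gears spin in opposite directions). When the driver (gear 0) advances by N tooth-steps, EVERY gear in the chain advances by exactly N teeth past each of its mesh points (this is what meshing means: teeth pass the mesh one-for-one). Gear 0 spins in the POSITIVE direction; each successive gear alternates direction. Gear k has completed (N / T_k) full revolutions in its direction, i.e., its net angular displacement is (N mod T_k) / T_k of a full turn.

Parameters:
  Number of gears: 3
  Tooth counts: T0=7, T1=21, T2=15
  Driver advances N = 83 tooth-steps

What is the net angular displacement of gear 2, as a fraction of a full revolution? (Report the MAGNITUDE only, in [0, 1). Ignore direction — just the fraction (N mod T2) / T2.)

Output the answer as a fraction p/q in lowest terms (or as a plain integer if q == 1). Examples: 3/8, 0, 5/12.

Chain of 3 gears, tooth counts: [7, 21, 15]
  gear 0: T0=7, direction=positive, advance = 83 mod 7 = 6 teeth = 6/7 turn
  gear 1: T1=21, direction=negative, advance = 83 mod 21 = 20 teeth = 20/21 turn
  gear 2: T2=15, direction=positive, advance = 83 mod 15 = 8 teeth = 8/15 turn
Gear 2: 83 mod 15 = 8
Fraction = 8 / 15 = 8/15 (gcd(8,15)=1) = 8/15

Answer: 8/15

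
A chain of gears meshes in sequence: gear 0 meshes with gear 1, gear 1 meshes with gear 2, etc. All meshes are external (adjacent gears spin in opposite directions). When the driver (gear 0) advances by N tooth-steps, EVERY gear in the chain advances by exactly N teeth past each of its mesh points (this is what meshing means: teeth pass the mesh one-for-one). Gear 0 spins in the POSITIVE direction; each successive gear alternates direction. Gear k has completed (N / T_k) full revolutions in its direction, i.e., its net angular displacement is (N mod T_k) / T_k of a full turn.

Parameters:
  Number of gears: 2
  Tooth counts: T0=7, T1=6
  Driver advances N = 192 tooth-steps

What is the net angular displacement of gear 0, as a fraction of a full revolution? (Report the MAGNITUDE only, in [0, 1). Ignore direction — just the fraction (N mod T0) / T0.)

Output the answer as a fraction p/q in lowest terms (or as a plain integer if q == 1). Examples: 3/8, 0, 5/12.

Chain of 2 gears, tooth counts: [7, 6]
  gear 0: T0=7, direction=positive, advance = 192 mod 7 = 3 teeth = 3/7 turn
  gear 1: T1=6, direction=negative, advance = 192 mod 6 = 0 teeth = 0/6 turn
Gear 0: 192 mod 7 = 3
Fraction = 3 / 7 = 3/7 (gcd(3,7)=1) = 3/7

Answer: 3/7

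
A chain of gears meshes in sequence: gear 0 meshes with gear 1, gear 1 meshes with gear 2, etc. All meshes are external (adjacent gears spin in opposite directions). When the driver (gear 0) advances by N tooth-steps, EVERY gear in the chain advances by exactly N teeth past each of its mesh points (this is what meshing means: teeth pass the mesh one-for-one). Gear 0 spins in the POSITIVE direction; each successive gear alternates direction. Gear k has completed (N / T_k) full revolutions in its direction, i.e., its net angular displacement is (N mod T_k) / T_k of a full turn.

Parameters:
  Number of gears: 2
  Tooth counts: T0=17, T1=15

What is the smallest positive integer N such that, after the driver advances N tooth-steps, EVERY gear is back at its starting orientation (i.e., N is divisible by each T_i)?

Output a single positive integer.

Gear k returns to start when N is a multiple of T_k.
All gears at start simultaneously when N is a common multiple of [17, 15]; the smallest such N is lcm(17, 15).
Start: lcm = T0 = 17
Fold in T1=15: gcd(17, 15) = 1; lcm(17, 15) = 17 * 15 / 1 = 255 / 1 = 255
Full cycle length = 255

Answer: 255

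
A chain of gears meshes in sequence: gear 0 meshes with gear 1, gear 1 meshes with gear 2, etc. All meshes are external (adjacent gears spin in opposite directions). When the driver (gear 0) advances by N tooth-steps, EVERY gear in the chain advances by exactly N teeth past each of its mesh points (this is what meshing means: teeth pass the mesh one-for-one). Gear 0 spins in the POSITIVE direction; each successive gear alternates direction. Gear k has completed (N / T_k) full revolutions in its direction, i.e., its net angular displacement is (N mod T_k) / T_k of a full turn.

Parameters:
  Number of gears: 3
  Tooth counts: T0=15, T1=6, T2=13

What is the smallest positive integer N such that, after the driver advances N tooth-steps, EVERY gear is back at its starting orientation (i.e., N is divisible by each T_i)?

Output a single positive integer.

Gear k returns to start when N is a multiple of T_k.
All gears at start simultaneously when N is a common multiple of [15, 6, 13]; the smallest such N is lcm(15, 6, 13).
Start: lcm = T0 = 15
Fold in T1=6: gcd(15, 6) = 3; lcm(15, 6) = 15 * 6 / 3 = 90 / 3 = 30
Fold in T2=13: gcd(30, 13) = 1; lcm(30, 13) = 30 * 13 / 1 = 390 / 1 = 390
Full cycle length = 390

Answer: 390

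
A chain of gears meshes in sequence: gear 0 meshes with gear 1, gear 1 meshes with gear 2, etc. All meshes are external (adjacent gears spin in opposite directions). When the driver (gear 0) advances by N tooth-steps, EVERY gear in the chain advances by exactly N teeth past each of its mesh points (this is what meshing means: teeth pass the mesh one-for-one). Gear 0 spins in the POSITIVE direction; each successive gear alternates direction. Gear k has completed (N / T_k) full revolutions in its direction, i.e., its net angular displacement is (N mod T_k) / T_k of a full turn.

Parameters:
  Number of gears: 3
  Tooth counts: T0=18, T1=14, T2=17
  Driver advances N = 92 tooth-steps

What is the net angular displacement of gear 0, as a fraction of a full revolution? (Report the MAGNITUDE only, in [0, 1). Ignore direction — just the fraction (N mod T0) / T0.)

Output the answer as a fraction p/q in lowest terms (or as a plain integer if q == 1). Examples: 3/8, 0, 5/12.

Chain of 3 gears, tooth counts: [18, 14, 17]
  gear 0: T0=18, direction=positive, advance = 92 mod 18 = 2 teeth = 2/18 turn
  gear 1: T1=14, direction=negative, advance = 92 mod 14 = 8 teeth = 8/14 turn
  gear 2: T2=17, direction=positive, advance = 92 mod 17 = 7 teeth = 7/17 turn
Gear 0: 92 mod 18 = 2
Fraction = 2 / 18 = 1/9 (gcd(2,18)=2) = 1/9

Answer: 1/9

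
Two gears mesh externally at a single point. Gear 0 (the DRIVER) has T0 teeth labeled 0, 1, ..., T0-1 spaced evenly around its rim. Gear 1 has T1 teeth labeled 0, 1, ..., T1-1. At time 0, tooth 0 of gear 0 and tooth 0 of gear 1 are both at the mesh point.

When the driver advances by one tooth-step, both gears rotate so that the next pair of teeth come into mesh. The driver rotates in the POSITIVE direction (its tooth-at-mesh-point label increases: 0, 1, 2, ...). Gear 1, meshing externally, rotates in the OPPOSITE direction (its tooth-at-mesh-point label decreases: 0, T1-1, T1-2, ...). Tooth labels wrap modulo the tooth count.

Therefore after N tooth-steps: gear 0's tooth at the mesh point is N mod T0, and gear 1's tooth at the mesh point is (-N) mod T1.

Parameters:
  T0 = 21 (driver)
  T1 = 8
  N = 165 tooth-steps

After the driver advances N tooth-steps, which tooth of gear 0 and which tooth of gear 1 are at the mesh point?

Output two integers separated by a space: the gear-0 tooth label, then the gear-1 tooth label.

Gear 0 (driver, T0=21): tooth at mesh = N mod T0
  165 = 7 * 21 + 18, so 165 mod 21 = 18
  gear 0 tooth = 18
Gear 1 (driven, T1=8): tooth at mesh = (-N) mod T1
  165 = 20 * 8 + 5, so 165 mod 8 = 5
  (-165) mod 8 = (-5) mod 8 = 8 - 5 = 3
Mesh after 165 steps: gear-0 tooth 18 meets gear-1 tooth 3

Answer: 18 3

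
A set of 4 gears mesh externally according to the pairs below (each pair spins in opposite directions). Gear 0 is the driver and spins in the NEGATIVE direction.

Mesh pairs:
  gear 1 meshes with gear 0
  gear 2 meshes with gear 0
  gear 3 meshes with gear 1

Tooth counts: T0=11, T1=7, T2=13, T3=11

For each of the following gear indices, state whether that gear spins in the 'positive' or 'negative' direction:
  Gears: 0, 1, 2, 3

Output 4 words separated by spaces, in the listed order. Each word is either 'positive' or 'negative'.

Answer: negative positive positive negative

Derivation:
Gear 0 (driver): negative (depth 0)
  gear 1: meshes with gear 0 -> depth 1 -> positive (opposite of gear 0)
  gear 2: meshes with gear 0 -> depth 1 -> positive (opposite of gear 0)
  gear 3: meshes with gear 1 -> depth 2 -> negative (opposite of gear 1)
Queried indices 0, 1, 2, 3 -> negative, positive, positive, negative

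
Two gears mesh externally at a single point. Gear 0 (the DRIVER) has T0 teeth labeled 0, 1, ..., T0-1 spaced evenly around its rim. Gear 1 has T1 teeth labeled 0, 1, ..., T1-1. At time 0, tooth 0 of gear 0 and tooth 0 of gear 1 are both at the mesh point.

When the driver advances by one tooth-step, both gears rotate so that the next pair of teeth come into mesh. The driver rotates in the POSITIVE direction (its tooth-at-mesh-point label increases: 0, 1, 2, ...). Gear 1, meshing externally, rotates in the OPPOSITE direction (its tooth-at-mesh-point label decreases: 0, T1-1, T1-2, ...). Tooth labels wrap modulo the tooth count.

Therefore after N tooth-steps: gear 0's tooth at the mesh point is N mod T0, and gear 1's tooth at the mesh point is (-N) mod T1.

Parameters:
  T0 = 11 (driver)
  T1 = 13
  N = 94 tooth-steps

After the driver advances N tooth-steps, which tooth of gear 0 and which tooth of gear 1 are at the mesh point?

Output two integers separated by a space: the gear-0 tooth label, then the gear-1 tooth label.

Gear 0 (driver, T0=11): tooth at mesh = N mod T0
  94 = 8 * 11 + 6, so 94 mod 11 = 6
  gear 0 tooth = 6
Gear 1 (driven, T1=13): tooth at mesh = (-N) mod T1
  94 = 7 * 13 + 3, so 94 mod 13 = 3
  (-94) mod 13 = (-3) mod 13 = 13 - 3 = 10
Mesh after 94 steps: gear-0 tooth 6 meets gear-1 tooth 10

Answer: 6 10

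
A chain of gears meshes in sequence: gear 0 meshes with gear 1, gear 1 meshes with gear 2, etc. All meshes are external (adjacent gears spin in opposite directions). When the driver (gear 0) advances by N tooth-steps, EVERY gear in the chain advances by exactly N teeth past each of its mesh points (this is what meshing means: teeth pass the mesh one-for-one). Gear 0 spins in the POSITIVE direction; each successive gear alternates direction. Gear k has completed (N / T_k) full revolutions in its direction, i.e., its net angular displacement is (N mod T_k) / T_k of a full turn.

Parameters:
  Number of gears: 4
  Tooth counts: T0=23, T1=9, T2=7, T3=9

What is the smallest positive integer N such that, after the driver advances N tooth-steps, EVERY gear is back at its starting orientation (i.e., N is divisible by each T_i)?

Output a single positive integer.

Answer: 1449

Derivation:
Gear k returns to start when N is a multiple of T_k.
All gears at start simultaneously when N is a common multiple of [23, 9, 7, 9]; the smallest such N is lcm(23, 9, 7, 9).
Start: lcm = T0 = 23
Fold in T1=9: gcd(23, 9) = 1; lcm(23, 9) = 23 * 9 / 1 = 207 / 1 = 207
Fold in T2=7: gcd(207, 7) = 1; lcm(207, 7) = 207 * 7 / 1 = 1449 / 1 = 1449
Fold in T3=9: gcd(1449, 9) = 9; lcm(1449, 9) = 1449 * 9 / 9 = 13041 / 9 = 1449
Full cycle length = 1449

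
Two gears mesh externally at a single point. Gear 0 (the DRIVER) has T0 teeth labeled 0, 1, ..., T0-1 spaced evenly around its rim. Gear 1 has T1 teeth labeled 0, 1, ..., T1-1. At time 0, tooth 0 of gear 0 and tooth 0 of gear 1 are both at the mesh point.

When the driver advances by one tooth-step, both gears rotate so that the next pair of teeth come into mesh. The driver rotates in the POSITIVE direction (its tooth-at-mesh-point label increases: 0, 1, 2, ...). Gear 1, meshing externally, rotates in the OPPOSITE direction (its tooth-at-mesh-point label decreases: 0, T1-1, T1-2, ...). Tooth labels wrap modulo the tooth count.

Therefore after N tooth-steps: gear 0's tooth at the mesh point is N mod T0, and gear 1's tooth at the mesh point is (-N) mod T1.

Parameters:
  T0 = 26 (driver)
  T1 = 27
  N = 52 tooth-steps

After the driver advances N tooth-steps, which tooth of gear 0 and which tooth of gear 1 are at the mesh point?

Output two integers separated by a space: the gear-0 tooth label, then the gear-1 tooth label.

Gear 0 (driver, T0=26): tooth at mesh = N mod T0
  52 = 2 * 26 + 0, so 52 mod 26 = 0
  gear 0 tooth = 0
Gear 1 (driven, T1=27): tooth at mesh = (-N) mod T1
  52 = 1 * 27 + 25, so 52 mod 27 = 25
  (-52) mod 27 = (-25) mod 27 = 27 - 25 = 2
Mesh after 52 steps: gear-0 tooth 0 meets gear-1 tooth 2

Answer: 0 2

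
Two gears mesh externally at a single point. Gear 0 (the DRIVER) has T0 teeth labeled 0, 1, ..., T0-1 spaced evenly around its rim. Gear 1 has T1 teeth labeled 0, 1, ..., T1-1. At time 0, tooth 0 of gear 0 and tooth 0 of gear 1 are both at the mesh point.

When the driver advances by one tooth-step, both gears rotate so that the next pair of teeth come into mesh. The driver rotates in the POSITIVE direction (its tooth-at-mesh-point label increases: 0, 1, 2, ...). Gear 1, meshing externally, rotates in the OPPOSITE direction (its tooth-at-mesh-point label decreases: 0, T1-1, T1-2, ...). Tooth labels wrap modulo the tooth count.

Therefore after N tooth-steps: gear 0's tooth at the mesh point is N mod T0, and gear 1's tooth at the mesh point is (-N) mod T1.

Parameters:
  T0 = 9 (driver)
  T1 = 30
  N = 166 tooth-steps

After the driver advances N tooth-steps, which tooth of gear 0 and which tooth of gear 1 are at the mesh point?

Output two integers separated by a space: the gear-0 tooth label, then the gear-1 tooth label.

Gear 0 (driver, T0=9): tooth at mesh = N mod T0
  166 = 18 * 9 + 4, so 166 mod 9 = 4
  gear 0 tooth = 4
Gear 1 (driven, T1=30): tooth at mesh = (-N) mod T1
  166 = 5 * 30 + 16, so 166 mod 30 = 16
  (-166) mod 30 = (-16) mod 30 = 30 - 16 = 14
Mesh after 166 steps: gear-0 tooth 4 meets gear-1 tooth 14

Answer: 4 14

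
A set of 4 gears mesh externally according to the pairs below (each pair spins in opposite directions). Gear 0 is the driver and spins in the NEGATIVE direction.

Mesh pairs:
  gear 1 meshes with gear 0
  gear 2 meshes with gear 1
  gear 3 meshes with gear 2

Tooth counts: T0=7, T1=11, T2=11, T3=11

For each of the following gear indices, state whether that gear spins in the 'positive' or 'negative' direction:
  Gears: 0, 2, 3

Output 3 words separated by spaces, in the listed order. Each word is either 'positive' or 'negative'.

Answer: negative negative positive

Derivation:
Gear 0 (driver): negative (depth 0)
  gear 1: meshes with gear 0 -> depth 1 -> positive (opposite of gear 0)
  gear 2: meshes with gear 1 -> depth 2 -> negative (opposite of gear 1)
  gear 3: meshes with gear 2 -> depth 3 -> positive (opposite of gear 2)
Queried indices 0, 2, 3 -> negative, negative, positive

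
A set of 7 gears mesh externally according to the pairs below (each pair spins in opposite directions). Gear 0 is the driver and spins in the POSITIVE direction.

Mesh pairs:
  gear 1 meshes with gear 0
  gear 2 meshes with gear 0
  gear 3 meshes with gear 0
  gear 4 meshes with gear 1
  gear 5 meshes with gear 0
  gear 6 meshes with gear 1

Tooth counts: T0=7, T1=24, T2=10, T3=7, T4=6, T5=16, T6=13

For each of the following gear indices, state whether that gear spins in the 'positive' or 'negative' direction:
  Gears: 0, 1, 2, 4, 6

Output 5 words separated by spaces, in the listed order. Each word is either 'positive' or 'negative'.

Answer: positive negative negative positive positive

Derivation:
Gear 0 (driver): positive (depth 0)
  gear 1: meshes with gear 0 -> depth 1 -> negative (opposite of gear 0)
  gear 2: meshes with gear 0 -> depth 1 -> negative (opposite of gear 0)
  gear 3: meshes with gear 0 -> depth 1 -> negative (opposite of gear 0)
  gear 4: meshes with gear 1 -> depth 2 -> positive (opposite of gear 1)
  gear 5: meshes with gear 0 -> depth 1 -> negative (opposite of gear 0)
  gear 6: meshes with gear 1 -> depth 2 -> positive (opposite of gear 1)
Queried indices 0, 1, 2, 4, 6 -> positive, negative, negative, positive, positive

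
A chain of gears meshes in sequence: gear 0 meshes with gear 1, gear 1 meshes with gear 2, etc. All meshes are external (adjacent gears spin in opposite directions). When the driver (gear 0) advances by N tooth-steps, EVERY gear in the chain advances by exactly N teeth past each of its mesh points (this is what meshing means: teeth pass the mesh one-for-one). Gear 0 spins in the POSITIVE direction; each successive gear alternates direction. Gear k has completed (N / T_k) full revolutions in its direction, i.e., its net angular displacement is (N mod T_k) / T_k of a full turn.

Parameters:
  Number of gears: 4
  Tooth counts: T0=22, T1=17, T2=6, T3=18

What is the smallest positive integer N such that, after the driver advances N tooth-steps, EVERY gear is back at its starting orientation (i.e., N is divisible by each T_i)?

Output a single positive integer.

Gear k returns to start when N is a multiple of T_k.
All gears at start simultaneously when N is a common multiple of [22, 17, 6, 18]; the smallest such N is lcm(22, 17, 6, 18).
Start: lcm = T0 = 22
Fold in T1=17: gcd(22, 17) = 1; lcm(22, 17) = 22 * 17 / 1 = 374 / 1 = 374
Fold in T2=6: gcd(374, 6) = 2; lcm(374, 6) = 374 * 6 / 2 = 2244 / 2 = 1122
Fold in T3=18: gcd(1122, 18) = 6; lcm(1122, 18) = 1122 * 18 / 6 = 20196 / 6 = 3366
Full cycle length = 3366

Answer: 3366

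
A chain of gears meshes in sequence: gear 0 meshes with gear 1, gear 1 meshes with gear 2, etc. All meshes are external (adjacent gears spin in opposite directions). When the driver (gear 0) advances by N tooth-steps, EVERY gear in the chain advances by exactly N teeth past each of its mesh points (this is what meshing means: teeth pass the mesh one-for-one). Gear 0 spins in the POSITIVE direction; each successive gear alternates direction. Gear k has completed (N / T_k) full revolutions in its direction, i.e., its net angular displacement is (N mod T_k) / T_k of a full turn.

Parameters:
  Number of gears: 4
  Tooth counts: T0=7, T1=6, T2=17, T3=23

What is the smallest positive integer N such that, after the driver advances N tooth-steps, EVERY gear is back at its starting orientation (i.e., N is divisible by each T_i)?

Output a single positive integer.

Answer: 16422

Derivation:
Gear k returns to start when N is a multiple of T_k.
All gears at start simultaneously when N is a common multiple of [7, 6, 17, 23]; the smallest such N is lcm(7, 6, 17, 23).
Start: lcm = T0 = 7
Fold in T1=6: gcd(7, 6) = 1; lcm(7, 6) = 7 * 6 / 1 = 42 / 1 = 42
Fold in T2=17: gcd(42, 17) = 1; lcm(42, 17) = 42 * 17 / 1 = 714 / 1 = 714
Fold in T3=23: gcd(714, 23) = 1; lcm(714, 23) = 714 * 23 / 1 = 16422 / 1 = 16422
Full cycle length = 16422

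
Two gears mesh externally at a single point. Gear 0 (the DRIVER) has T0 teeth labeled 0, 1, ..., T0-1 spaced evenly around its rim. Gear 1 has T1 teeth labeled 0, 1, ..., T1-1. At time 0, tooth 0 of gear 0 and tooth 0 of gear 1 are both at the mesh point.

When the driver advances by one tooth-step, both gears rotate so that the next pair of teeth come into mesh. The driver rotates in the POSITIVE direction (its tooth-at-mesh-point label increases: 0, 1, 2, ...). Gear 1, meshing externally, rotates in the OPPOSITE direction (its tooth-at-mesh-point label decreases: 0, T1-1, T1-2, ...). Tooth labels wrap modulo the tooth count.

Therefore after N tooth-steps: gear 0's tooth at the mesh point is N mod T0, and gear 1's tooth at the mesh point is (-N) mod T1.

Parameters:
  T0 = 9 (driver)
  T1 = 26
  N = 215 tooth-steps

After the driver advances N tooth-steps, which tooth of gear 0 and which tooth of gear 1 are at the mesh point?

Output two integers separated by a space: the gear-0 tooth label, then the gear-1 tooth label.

Gear 0 (driver, T0=9): tooth at mesh = N mod T0
  215 = 23 * 9 + 8, so 215 mod 9 = 8
  gear 0 tooth = 8
Gear 1 (driven, T1=26): tooth at mesh = (-N) mod T1
  215 = 8 * 26 + 7, so 215 mod 26 = 7
  (-215) mod 26 = (-7) mod 26 = 26 - 7 = 19
Mesh after 215 steps: gear-0 tooth 8 meets gear-1 tooth 19

Answer: 8 19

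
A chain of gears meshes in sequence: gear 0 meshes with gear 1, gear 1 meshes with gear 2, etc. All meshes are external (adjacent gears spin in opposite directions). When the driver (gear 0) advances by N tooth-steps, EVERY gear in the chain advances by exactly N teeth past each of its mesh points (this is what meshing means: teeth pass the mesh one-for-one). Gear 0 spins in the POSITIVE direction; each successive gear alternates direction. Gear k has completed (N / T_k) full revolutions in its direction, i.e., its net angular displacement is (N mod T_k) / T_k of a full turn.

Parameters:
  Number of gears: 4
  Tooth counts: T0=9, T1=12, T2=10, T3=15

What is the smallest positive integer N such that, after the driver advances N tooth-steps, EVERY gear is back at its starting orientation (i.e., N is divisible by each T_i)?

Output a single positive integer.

Answer: 180

Derivation:
Gear k returns to start when N is a multiple of T_k.
All gears at start simultaneously when N is a common multiple of [9, 12, 10, 15]; the smallest such N is lcm(9, 12, 10, 15).
Start: lcm = T0 = 9
Fold in T1=12: gcd(9, 12) = 3; lcm(9, 12) = 9 * 12 / 3 = 108 / 3 = 36
Fold in T2=10: gcd(36, 10) = 2; lcm(36, 10) = 36 * 10 / 2 = 360 / 2 = 180
Fold in T3=15: gcd(180, 15) = 15; lcm(180, 15) = 180 * 15 / 15 = 2700 / 15 = 180
Full cycle length = 180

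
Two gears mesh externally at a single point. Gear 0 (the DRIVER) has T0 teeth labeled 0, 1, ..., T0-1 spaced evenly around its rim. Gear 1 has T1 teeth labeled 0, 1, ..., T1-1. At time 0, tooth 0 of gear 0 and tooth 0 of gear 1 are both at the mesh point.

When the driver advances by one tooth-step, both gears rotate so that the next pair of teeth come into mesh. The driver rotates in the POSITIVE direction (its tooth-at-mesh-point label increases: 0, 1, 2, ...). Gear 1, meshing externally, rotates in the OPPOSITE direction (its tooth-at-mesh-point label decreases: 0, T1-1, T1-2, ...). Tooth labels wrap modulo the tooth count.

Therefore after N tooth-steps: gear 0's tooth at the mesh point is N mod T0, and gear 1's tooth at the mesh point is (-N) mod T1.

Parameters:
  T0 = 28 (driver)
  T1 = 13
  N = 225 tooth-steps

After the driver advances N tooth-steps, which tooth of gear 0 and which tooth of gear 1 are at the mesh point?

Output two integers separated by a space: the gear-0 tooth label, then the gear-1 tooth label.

Answer: 1 9

Derivation:
Gear 0 (driver, T0=28): tooth at mesh = N mod T0
  225 = 8 * 28 + 1, so 225 mod 28 = 1
  gear 0 tooth = 1
Gear 1 (driven, T1=13): tooth at mesh = (-N) mod T1
  225 = 17 * 13 + 4, so 225 mod 13 = 4
  (-225) mod 13 = (-4) mod 13 = 13 - 4 = 9
Mesh after 225 steps: gear-0 tooth 1 meets gear-1 tooth 9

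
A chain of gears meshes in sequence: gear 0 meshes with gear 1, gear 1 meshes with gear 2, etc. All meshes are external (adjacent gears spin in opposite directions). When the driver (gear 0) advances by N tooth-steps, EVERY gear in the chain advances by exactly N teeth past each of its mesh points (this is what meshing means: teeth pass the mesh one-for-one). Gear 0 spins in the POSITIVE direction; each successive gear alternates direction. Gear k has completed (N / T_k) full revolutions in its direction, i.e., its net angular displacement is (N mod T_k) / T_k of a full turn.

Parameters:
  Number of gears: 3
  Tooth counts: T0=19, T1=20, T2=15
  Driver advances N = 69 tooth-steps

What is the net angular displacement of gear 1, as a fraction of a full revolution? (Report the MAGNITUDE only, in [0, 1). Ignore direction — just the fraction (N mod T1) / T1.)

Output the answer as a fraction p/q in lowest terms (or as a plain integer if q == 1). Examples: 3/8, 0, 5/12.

Answer: 9/20

Derivation:
Chain of 3 gears, tooth counts: [19, 20, 15]
  gear 0: T0=19, direction=positive, advance = 69 mod 19 = 12 teeth = 12/19 turn
  gear 1: T1=20, direction=negative, advance = 69 mod 20 = 9 teeth = 9/20 turn
  gear 2: T2=15, direction=positive, advance = 69 mod 15 = 9 teeth = 9/15 turn
Gear 1: 69 mod 20 = 9
Fraction = 9 / 20 = 9/20 (gcd(9,20)=1) = 9/20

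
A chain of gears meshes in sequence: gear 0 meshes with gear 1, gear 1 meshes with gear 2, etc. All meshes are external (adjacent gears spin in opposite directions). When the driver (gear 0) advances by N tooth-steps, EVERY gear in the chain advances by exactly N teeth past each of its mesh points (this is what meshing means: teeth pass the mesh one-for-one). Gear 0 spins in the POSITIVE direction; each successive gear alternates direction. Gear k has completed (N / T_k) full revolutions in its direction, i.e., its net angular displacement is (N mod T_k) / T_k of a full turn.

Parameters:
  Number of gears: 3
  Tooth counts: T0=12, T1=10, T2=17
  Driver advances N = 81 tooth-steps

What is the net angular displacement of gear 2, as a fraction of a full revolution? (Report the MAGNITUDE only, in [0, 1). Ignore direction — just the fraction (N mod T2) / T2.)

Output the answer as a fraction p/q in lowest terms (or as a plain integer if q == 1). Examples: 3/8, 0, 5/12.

Answer: 13/17

Derivation:
Chain of 3 gears, tooth counts: [12, 10, 17]
  gear 0: T0=12, direction=positive, advance = 81 mod 12 = 9 teeth = 9/12 turn
  gear 1: T1=10, direction=negative, advance = 81 mod 10 = 1 teeth = 1/10 turn
  gear 2: T2=17, direction=positive, advance = 81 mod 17 = 13 teeth = 13/17 turn
Gear 2: 81 mod 17 = 13
Fraction = 13 / 17 = 13/17 (gcd(13,17)=1) = 13/17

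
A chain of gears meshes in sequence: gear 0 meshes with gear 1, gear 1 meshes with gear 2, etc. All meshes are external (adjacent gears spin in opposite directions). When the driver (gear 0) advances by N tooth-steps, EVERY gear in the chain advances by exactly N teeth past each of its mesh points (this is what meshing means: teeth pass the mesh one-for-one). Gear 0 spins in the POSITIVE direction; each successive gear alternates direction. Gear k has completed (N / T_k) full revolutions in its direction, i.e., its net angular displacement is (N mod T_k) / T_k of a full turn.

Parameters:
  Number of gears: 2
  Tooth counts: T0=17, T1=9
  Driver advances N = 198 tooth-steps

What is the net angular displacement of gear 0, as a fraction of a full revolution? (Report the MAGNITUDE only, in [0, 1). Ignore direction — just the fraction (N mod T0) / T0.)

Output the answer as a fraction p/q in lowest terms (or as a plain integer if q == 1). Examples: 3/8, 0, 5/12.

Answer: 11/17

Derivation:
Chain of 2 gears, tooth counts: [17, 9]
  gear 0: T0=17, direction=positive, advance = 198 mod 17 = 11 teeth = 11/17 turn
  gear 1: T1=9, direction=negative, advance = 198 mod 9 = 0 teeth = 0/9 turn
Gear 0: 198 mod 17 = 11
Fraction = 11 / 17 = 11/17 (gcd(11,17)=1) = 11/17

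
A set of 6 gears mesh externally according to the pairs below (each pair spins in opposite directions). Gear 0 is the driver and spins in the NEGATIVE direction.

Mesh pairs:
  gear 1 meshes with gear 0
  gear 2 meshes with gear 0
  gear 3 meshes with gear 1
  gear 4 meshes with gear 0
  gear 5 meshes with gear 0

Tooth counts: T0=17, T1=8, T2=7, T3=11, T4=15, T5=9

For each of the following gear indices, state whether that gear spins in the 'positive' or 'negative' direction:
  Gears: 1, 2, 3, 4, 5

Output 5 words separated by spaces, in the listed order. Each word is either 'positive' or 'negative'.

Answer: positive positive negative positive positive

Derivation:
Gear 0 (driver): negative (depth 0)
  gear 1: meshes with gear 0 -> depth 1 -> positive (opposite of gear 0)
  gear 2: meshes with gear 0 -> depth 1 -> positive (opposite of gear 0)
  gear 3: meshes with gear 1 -> depth 2 -> negative (opposite of gear 1)
  gear 4: meshes with gear 0 -> depth 1 -> positive (opposite of gear 0)
  gear 5: meshes with gear 0 -> depth 1 -> positive (opposite of gear 0)
Queried indices 1, 2, 3, 4, 5 -> positive, positive, negative, positive, positive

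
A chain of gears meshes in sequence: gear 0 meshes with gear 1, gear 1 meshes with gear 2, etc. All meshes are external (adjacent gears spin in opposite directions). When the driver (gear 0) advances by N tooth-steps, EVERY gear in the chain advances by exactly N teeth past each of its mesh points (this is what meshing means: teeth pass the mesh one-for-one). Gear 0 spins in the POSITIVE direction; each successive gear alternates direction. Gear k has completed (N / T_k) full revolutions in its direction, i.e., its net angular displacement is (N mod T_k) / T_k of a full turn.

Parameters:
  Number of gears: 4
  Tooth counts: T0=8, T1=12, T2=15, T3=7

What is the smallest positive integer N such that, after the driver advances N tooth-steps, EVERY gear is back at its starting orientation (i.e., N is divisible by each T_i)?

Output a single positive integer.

Answer: 840

Derivation:
Gear k returns to start when N is a multiple of T_k.
All gears at start simultaneously when N is a common multiple of [8, 12, 15, 7]; the smallest such N is lcm(8, 12, 15, 7).
Start: lcm = T0 = 8
Fold in T1=12: gcd(8, 12) = 4; lcm(8, 12) = 8 * 12 / 4 = 96 / 4 = 24
Fold in T2=15: gcd(24, 15) = 3; lcm(24, 15) = 24 * 15 / 3 = 360 / 3 = 120
Fold in T3=7: gcd(120, 7) = 1; lcm(120, 7) = 120 * 7 / 1 = 840 / 1 = 840
Full cycle length = 840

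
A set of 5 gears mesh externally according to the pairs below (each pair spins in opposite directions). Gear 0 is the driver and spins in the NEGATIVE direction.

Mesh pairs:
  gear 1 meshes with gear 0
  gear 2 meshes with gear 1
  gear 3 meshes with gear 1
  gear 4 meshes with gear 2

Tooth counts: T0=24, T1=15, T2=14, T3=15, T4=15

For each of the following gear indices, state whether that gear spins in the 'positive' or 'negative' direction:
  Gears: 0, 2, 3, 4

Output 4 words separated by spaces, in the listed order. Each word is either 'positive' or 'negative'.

Answer: negative negative negative positive

Derivation:
Gear 0 (driver): negative (depth 0)
  gear 1: meshes with gear 0 -> depth 1 -> positive (opposite of gear 0)
  gear 2: meshes with gear 1 -> depth 2 -> negative (opposite of gear 1)
  gear 3: meshes with gear 1 -> depth 2 -> negative (opposite of gear 1)
  gear 4: meshes with gear 2 -> depth 3 -> positive (opposite of gear 2)
Queried indices 0, 2, 3, 4 -> negative, negative, negative, positive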